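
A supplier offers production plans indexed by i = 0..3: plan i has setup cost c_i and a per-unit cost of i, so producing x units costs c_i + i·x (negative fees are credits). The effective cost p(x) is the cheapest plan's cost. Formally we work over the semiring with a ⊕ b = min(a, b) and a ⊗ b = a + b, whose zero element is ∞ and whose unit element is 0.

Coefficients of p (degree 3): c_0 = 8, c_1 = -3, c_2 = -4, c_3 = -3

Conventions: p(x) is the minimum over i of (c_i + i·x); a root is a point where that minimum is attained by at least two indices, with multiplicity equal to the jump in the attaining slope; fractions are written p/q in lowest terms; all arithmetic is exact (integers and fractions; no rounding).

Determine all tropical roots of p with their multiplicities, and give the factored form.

hull edge (i=0, c=8) to (i=1, c=-3): slope -11, span 1
hull edge (i=1, c=-3) to (i=2, c=-4): slope -1, span 1
hull edge (i=2, c=-4) to (i=3, c=-3): slope 1, span 1
Factored form: p(x) = -3 ⊗ (x ⊕ (-1)) ⊗ (x ⊕ 1) ⊗ (x ⊕ 11)
Answer: roots = -1 (mult 1), 1 (mult 1), 11 (mult 1)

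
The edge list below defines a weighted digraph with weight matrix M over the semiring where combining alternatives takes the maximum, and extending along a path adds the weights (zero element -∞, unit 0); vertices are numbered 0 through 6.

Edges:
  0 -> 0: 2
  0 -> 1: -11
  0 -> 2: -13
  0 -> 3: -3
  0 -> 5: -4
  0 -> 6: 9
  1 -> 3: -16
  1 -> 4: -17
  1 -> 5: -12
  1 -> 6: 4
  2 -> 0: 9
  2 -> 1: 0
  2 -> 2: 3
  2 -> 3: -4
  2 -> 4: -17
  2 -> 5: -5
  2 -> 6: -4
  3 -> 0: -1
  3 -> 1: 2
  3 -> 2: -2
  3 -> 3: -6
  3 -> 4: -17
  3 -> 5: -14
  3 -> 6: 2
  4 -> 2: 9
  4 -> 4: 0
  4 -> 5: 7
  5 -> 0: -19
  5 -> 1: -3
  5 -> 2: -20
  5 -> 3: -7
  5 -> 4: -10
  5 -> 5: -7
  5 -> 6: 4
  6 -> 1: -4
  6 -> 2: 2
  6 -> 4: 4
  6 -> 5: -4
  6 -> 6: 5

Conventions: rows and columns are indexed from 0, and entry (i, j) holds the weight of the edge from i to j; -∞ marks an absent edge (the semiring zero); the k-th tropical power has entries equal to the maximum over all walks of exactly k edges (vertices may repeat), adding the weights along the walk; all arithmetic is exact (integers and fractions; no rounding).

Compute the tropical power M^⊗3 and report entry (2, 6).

M^⊗2:
  [4, 5, 11, -1, 13, 5, 14]
  [-17, 0, 6, -19, 8, 0, 9]
  [12, 3, 6, 6, 0, 5, 18]
  [7, -2, 4, -4, 6, -2, 8]
  [18, 9, 12, 5, 0, 7, 11]
  [-8, 0, 6, -13, 8, 0, 9]
  [11, 2, 13, -2, 9, 11, 10]
M^⊗3:
  [20, 11, 22, 7, 18, 20, 19]
  [15, 6, 17, 2, 13, 15, 14]
  [15, 14, 20, 9, 22, 14, 23]
  [13, 4, 15, 4, 12, 13, 16]
  [21, 12, 15, 15, 15, 14, 27]
  [15, 6, 17, 2, 13, 15, 14]
  [22, 13, 18, 9, 14, 16, 20]
Key observation: the optimum is the walk 2->0->6->6, with weight 9 + 9 + 5 = 23.
Optimal value attained by: walk 2->0->6->6.
Answer: (M^⊗3)[2][6] = 23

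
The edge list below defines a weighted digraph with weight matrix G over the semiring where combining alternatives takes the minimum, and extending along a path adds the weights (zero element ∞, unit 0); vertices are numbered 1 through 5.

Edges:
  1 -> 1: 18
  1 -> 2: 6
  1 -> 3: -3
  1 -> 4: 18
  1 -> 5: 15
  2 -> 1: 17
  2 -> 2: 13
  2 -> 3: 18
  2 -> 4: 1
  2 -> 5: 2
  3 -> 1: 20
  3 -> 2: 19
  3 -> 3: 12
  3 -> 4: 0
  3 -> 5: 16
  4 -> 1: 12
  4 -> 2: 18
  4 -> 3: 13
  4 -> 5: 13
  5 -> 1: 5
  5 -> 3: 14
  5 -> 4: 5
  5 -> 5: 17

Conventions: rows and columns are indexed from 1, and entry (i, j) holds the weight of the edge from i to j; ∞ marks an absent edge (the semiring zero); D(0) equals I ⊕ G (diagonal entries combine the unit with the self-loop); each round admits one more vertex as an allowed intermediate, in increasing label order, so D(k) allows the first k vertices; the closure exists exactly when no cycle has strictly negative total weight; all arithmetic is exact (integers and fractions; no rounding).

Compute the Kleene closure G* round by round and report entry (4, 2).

D(0):
  [0, 6, -3, 18, 15]
  [17, 0, 18, 1, 2]
  [20, 19, 0, 0, 16]
  [12, 18, 13, 0, 13]
  [5, ∞, 14, 5, 0]
D(1):
  [0, 6, -3, 18, 15]
  [17, 0, 14, 1, 2]
  [20, 19, 0, 0, 16]
  [12, 18, 9, 0, 13]
  [5, 11, 2, 5, 0]
D(2):
  [0, 6, -3, 7, 8]
  [17, 0, 14, 1, 2]
  [20, 19, 0, 0, 16]
  [12, 18, 9, 0, 13]
  [5, 11, 2, 5, 0]
D(3):
  [0, 6, -3, -3, 8]
  [17, 0, 14, 1, 2]
  [20, 19, 0, 0, 16]
  [12, 18, 9, 0, 13]
  [5, 11, 2, 2, 0]
D(4):
  [0, 6, -3, -3, 8]
  [13, 0, 10, 1, 2]
  [12, 18, 0, 0, 13]
  [12, 18, 9, 0, 13]
  [5, 11, 2, 2, 0]
D(5):
  [0, 6, -3, -3, 8]
  [7, 0, 4, 1, 2]
  [12, 18, 0, 0, 13]
  [12, 18, 9, 0, 13]
  [5, 11, 2, 2, 0]
Answer: G*[4][2] = 18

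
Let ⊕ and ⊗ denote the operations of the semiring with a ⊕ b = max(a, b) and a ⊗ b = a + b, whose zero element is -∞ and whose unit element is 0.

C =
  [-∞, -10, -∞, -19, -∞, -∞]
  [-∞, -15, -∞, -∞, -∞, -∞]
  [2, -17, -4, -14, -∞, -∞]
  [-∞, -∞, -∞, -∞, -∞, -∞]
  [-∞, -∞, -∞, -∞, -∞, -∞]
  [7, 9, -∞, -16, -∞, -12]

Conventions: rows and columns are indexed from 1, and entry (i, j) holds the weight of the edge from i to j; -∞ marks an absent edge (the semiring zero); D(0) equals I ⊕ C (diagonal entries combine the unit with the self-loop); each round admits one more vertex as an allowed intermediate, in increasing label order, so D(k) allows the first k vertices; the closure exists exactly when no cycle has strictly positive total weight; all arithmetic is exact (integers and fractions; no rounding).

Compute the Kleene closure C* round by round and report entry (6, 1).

D(0):
  [0, -10, -∞, -19, -∞, -∞]
  [-∞, 0, -∞, -∞, -∞, -∞]
  [2, -17, 0, -14, -∞, -∞]
  [-∞, -∞, -∞, 0, -∞, -∞]
  [-∞, -∞, -∞, -∞, 0, -∞]
  [7, 9, -∞, -16, -∞, 0]
D(1):
  [0, -10, -∞, -19, -∞, -∞]
  [-∞, 0, -∞, -∞, -∞, -∞]
  [2, -8, 0, -14, -∞, -∞]
  [-∞, -∞, -∞, 0, -∞, -∞]
  [-∞, -∞, -∞, -∞, 0, -∞]
  [7, 9, -∞, -12, -∞, 0]
D(2):
  [0, -10, -∞, -19, -∞, -∞]
  [-∞, 0, -∞, -∞, -∞, -∞]
  [2, -8, 0, -14, -∞, -∞]
  [-∞, -∞, -∞, 0, -∞, -∞]
  [-∞, -∞, -∞, -∞, 0, -∞]
  [7, 9, -∞, -12, -∞, 0]
D(3):
  [0, -10, -∞, -19, -∞, -∞]
  [-∞, 0, -∞, -∞, -∞, -∞]
  [2, -8, 0, -14, -∞, -∞]
  [-∞, -∞, -∞, 0, -∞, -∞]
  [-∞, -∞, -∞, -∞, 0, -∞]
  [7, 9, -∞, -12, -∞, 0]
D(4):
  [0, -10, -∞, -19, -∞, -∞]
  [-∞, 0, -∞, -∞, -∞, -∞]
  [2, -8, 0, -14, -∞, -∞]
  [-∞, -∞, -∞, 0, -∞, -∞]
  [-∞, -∞, -∞, -∞, 0, -∞]
  [7, 9, -∞, -12, -∞, 0]
D(5):
  [0, -10, -∞, -19, -∞, -∞]
  [-∞, 0, -∞, -∞, -∞, -∞]
  [2, -8, 0, -14, -∞, -∞]
  [-∞, -∞, -∞, 0, -∞, -∞]
  [-∞, -∞, -∞, -∞, 0, -∞]
  [7, 9, -∞, -12, -∞, 0]
D(6):
  [0, -10, -∞, -19, -∞, -∞]
  [-∞, 0, -∞, -∞, -∞, -∞]
  [2, -8, 0, -14, -∞, -∞]
  [-∞, -∞, -∞, 0, -∞, -∞]
  [-∞, -∞, -∞, -∞, 0, -∞]
  [7, 9, -∞, -12, -∞, 0]
Answer: C*[6][1] = 7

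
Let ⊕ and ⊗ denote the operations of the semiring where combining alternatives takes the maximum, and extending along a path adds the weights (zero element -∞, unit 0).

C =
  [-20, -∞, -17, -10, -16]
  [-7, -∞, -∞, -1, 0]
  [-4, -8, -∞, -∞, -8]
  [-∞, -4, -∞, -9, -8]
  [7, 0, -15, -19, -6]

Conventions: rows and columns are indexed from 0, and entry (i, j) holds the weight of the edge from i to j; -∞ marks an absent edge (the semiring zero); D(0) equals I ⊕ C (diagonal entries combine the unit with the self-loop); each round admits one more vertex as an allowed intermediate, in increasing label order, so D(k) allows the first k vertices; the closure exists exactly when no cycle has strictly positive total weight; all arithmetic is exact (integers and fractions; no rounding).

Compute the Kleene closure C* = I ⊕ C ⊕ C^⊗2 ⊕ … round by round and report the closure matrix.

D(0):
  [0, -∞, -17, -10, -16]
  [-7, 0, -∞, -1, 0]
  [-4, -8, 0, -∞, -8]
  [-∞, -4, -∞, 0, -8]
  [7, 0, -15, -19, 0]
D(1):
  [0, -∞, -17, -10, -16]
  [-7, 0, -24, -1, 0]
  [-4, -8, 0, -14, -8]
  [-∞, -4, -∞, 0, -8]
  [7, 0, -10, -3, 0]
D(2):
  [0, -∞, -17, -10, -16]
  [-7, 0, -24, -1, 0]
  [-4, -8, 0, -9, -8]
  [-11, -4, -28, 0, -4]
  [7, 0, -10, -1, 0]
D(3):
  [0, -25, -17, -10, -16]
  [-7, 0, -24, -1, 0]
  [-4, -8, 0, -9, -8]
  [-11, -4, -28, 0, -4]
  [7, 0, -10, -1, 0]
D(4):
  [0, -14, -17, -10, -14]
  [-7, 0, -24, -1, 0]
  [-4, -8, 0, -9, -8]
  [-11, -4, -28, 0, -4]
  [7, 0, -10, -1, 0]
D(5):
  [0, -14, -17, -10, -14]
  [7, 0, -10, -1, 0]
  [-1, -8, 0, -9, -8]
  [3, -4, -14, 0, -4]
  [7, 0, -10, -1, 0]
Answer: C* = [[0, -14, -17, -10, -14], [7, 0, -10, -1, 0], [-1, -8, 0, -9, -8], [3, -4, -14, 0, -4], [7, 0, -10, -1, 0]]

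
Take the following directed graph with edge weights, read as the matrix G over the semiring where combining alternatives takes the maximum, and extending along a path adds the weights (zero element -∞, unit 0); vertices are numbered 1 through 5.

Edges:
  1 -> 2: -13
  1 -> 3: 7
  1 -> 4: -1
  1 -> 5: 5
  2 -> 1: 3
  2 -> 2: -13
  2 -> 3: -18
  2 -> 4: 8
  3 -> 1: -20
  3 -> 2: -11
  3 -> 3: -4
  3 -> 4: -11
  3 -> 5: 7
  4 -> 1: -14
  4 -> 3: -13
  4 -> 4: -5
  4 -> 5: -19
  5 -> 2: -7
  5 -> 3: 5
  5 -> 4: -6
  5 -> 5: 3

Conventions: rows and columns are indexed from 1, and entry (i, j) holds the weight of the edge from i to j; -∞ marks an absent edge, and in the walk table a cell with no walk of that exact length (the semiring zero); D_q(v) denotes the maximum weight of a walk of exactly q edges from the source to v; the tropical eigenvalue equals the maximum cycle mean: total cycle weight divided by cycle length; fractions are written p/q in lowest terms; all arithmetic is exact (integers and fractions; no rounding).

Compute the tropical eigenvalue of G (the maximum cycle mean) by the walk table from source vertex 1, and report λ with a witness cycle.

q=0: [0, -∞, -∞, -∞, -∞]
q=1: [-∞, -13, 7, -1, 5]
q=2: [-10, -2, 10, -1, 14]
q=3: [1, 7, 19, 8, 17]
q=4: [10, 10, 22, 15, 26]
q=5: [13, 19, 31, 20, 29]
Optimal cycle mean attained by: cycle 3->5->3, total 7 + 5, length 2.
Answer: λ = 6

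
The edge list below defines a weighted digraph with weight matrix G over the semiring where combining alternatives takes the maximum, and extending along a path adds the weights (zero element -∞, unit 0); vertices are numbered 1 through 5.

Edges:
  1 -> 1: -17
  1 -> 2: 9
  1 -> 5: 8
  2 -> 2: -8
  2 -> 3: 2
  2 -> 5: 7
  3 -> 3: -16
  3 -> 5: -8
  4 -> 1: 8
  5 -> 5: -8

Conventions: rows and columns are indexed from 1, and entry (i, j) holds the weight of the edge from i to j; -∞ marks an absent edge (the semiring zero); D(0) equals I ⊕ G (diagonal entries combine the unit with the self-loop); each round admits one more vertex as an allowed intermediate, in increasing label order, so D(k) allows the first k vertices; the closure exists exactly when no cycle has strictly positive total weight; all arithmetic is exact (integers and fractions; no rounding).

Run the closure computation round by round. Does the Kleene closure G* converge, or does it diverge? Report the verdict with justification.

D(0):
  [0, 9, -∞, -∞, 8]
  [-∞, 0, 2, -∞, 7]
  [-∞, -∞, 0, -∞, -8]
  [8, -∞, -∞, 0, -∞]
  [-∞, -∞, -∞, -∞, 0]
D(1):
  [0, 9, -∞, -∞, 8]
  [-∞, 0, 2, -∞, 7]
  [-∞, -∞, 0, -∞, -8]
  [8, 17, -∞, 0, 16]
  [-∞, -∞, -∞, -∞, 0]
D(2):
  [0, 9, 11, -∞, 16]
  [-∞, 0, 2, -∞, 7]
  [-∞, -∞, 0, -∞, -8]
  [8, 17, 19, 0, 24]
  [-∞, -∞, -∞, -∞, 0]
D(3):
  [0, 9, 11, -∞, 16]
  [-∞, 0, 2, -∞, 7]
  [-∞, -∞, 0, -∞, -8]
  [8, 17, 19, 0, 24]
  [-∞, -∞, -∞, -∞, 0]
D(4):
  [0, 9, 11, -∞, 16]
  [-∞, 0, 2, -∞, 7]
  [-∞, -∞, 0, -∞, -8]
  [8, 17, 19, 0, 24]
  [-∞, -∞, -∞, -∞, 0]
D(5):
  [0, 9, 11, -∞, 16]
  [-∞, 0, 2, -∞, 7]
  [-∞, -∞, 0, -∞, -8]
  [8, 17, 19, 0, 24]
  [-∞, -∞, -∞, -∞, 0]
Key observation: every diagonal entry stays at the unit through all rounds, so no improving cycle exists.
Answer: CONVERGES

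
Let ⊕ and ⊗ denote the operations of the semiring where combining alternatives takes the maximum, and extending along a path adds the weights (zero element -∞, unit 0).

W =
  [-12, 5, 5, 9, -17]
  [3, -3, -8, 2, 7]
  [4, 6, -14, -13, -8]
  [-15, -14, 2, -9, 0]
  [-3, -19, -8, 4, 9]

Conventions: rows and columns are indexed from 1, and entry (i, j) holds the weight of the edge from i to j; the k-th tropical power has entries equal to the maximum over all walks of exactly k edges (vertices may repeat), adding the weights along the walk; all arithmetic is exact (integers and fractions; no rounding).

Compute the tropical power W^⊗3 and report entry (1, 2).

W^⊗2:
  [9, 11, 11, 7, 12]
  [4, 8, 8, 12, 16]
  [9, 9, 9, 13, 13]
  [6, 8, -7, 4, 9]
  [6, 2, 6, 13, 18]
W^⊗3:
  [15, 17, 14, 18, 21]
  [13, 14, 14, 20, 25]
  [13, 15, 15, 18, 22]
  [11, 11, 11, 15, 18]
  [15, 12, 15, 22, 27]
Key observation: the optimum is the walk 1->4->3->2, with weight 9 + 2 + 6 = 17.
Optimal value attained by: walk 1->4->3->2.
Answer: (W^⊗3)[1][2] = 17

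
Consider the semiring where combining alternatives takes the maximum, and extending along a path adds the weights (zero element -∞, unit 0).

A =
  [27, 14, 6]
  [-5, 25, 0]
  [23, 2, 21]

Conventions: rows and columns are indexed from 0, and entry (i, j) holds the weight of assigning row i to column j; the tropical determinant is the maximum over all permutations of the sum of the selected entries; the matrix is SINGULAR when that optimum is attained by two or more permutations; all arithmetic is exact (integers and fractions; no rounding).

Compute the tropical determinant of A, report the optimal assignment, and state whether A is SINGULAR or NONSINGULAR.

σ = (0, 1, 2): 27 + 25 + 21 = 73
σ = (0, 2, 1): 27 + 0 + 2 = 29
σ = (1, 0, 2): 14 + (-5) + 21 = 30
σ = (1, 2, 0): 14 + 0 + 23 = 37
σ = (2, 0, 1): 6 + (-5) + 2 = 3
σ = (2, 1, 0): 6 + 25 + 23 = 54
Optimal value attained by: σ = (0, 1, 2).
Answer: det⊕(A) = 73; verdict: NONSINGULAR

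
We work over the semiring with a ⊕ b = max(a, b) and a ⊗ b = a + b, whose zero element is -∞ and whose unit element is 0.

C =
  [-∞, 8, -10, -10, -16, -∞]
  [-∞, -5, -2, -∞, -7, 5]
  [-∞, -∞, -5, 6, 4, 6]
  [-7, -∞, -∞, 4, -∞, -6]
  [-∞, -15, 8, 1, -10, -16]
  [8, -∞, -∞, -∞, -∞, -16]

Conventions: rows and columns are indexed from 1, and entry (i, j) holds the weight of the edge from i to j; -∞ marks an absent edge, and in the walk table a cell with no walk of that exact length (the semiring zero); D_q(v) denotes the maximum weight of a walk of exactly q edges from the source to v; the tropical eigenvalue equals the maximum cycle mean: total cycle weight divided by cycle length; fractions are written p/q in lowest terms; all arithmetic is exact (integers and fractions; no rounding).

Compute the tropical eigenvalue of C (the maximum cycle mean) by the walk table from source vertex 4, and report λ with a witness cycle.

q=0: [-∞, -∞, -∞, 0, -∞, -∞]
q=1: [-7, -∞, -∞, 4, -∞, -6]
q=2: [2, 1, -17, 8, -23, -2]
q=3: [6, 10, -1, 12, -6, 6]
q=4: [14, 14, 8, 16, 3, 15]
q=5: [23, 22, 12, 20, 12, 19]
q=6: [27, 31, 20, 24, 16, 27]
Optimal cycle mean attained by: cycle 1->2->6->1, total 8 + 5 + 8, length 3.
Answer: λ = 7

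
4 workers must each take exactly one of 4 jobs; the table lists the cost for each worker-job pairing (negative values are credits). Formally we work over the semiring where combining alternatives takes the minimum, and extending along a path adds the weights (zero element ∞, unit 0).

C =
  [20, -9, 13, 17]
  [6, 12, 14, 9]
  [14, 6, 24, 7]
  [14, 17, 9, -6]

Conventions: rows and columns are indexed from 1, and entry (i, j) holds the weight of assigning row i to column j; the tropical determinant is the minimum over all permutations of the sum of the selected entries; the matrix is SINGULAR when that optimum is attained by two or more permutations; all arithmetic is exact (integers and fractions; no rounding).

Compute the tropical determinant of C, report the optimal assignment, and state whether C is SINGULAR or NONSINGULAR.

σ = (1, 2, 3, 4): 20 + 12 + 24 + (-6) = 50
σ = (1, 2, 4, 3): 20 + 12 + 7 + 9 = 48
σ = (1, 3, 2, 4): 20 + 14 + 6 + (-6) = 34
σ = (1, 3, 4, 2): 20 + 14 + 7 + 17 = 58
σ = (1, 4, 2, 3): 20 + 9 + 6 + 9 = 44
σ = (1, 4, 3, 2): 20 + 9 + 24 + 17 = 70
σ = (2, 1, 3, 4): (-9) + 6 + 24 + (-6) = 15
σ = (2, 1, 4, 3): (-9) + 6 + 7 + 9 = 13
σ = (2, 3, 1, 4): (-9) + 14 + 14 + (-6) = 13
σ = (2, 3, 4, 1): (-9) + 14 + 7 + 14 = 26
σ = (2, 4, 1, 3): (-9) + 9 + 14 + 9 = 23
σ = (2, 4, 3, 1): (-9) + 9 + 24 + 14 = 38
σ = (3, 1, 2, 4): 13 + 6 + 6 + (-6) = 19
σ = (3, 1, 4, 2): 13 + 6 + 7 + 17 = 43
σ = (3, 2, 1, 4): 13 + 12 + 14 + (-6) = 33
σ = (3, 2, 4, 1): 13 + 12 + 7 + 14 = 46
σ = (3, 4, 1, 2): 13 + 9 + 14 + 17 = 53
σ = (3, 4, 2, 1): 13 + 9 + 6 + 14 = 42
σ = (4, 1, 2, 3): 17 + 6 + 6 + 9 = 38
σ = (4, 1, 3, 2): 17 + 6 + 24 + 17 = 64
σ = (4, 2, 1, 3): 17 + 12 + 14 + 9 = 52
σ = (4, 2, 3, 1): 17 + 12 + 24 + 14 = 67
σ = (4, 3, 1, 2): 17 + 14 + 14 + 17 = 62
σ = (4, 3, 2, 1): 17 + 14 + 6 + 14 = 51
Optimal value attained by: σ = (2, 1, 4, 3).
Answer: det⊕(C) = 13; verdict: SINGULAR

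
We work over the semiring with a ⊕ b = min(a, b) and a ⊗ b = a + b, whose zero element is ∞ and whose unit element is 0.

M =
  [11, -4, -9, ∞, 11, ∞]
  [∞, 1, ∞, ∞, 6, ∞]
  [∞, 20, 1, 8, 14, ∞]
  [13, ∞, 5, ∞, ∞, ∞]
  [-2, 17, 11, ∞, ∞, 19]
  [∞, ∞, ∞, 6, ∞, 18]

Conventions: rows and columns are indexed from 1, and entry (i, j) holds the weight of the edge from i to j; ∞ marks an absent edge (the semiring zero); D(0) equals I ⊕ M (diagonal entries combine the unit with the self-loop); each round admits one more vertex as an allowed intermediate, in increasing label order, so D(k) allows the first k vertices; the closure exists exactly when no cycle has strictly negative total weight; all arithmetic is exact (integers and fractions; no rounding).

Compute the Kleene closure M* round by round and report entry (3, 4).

D(0):
  [0, -4, -9, ∞, 11, ∞]
  [∞, 0, ∞, ∞, 6, ∞]
  [∞, 20, 0, 8, 14, ∞]
  [13, ∞, 5, 0, ∞, ∞]
  [-2, 17, 11, ∞, 0, 19]
  [∞, ∞, ∞, 6, ∞, 0]
D(1):
  [0, -4, -9, ∞, 11, ∞]
  [∞, 0, ∞, ∞, 6, ∞]
  [∞, 20, 0, 8, 14, ∞]
  [13, 9, 4, 0, 24, ∞]
  [-2, -6, -11, ∞, 0, 19]
  [∞, ∞, ∞, 6, ∞, 0]
D(2):
  [0, -4, -9, ∞, 2, ∞]
  [∞, 0, ∞, ∞, 6, ∞]
  [∞, 20, 0, 8, 14, ∞]
  [13, 9, 4, 0, 15, ∞]
  [-2, -6, -11, ∞, 0, 19]
  [∞, ∞, ∞, 6, ∞, 0]
D(3):
  [0, -4, -9, -1, 2, ∞]
  [∞, 0, ∞, ∞, 6, ∞]
  [∞, 20, 0, 8, 14, ∞]
  [13, 9, 4, 0, 15, ∞]
  [-2, -6, -11, -3, 0, 19]
  [∞, ∞, ∞, 6, ∞, 0]
D(4):
  [0, -4, -9, -1, 2, ∞]
  [∞, 0, ∞, ∞, 6, ∞]
  [21, 17, 0, 8, 14, ∞]
  [13, 9, 4, 0, 15, ∞]
  [-2, -6, -11, -3, 0, 19]
  [19, 15, 10, 6, 21, 0]
D(5):
  [0, -4, -9, -1, 2, 21]
  [4, 0, -5, 3, 6, 25]
  [12, 8, 0, 8, 14, 33]
  [13, 9, 4, 0, 15, 34]
  [-2, -6, -11, -3, 0, 19]
  [19, 15, 10, 6, 21, 0]
D(6):
  [0, -4, -9, -1, 2, 21]
  [4, 0, -5, 3, 6, 25]
  [12, 8, 0, 8, 14, 33]
  [13, 9, 4, 0, 15, 34]
  [-2, -6, -11, -3, 0, 19]
  [19, 15, 10, 6, 21, 0]
Answer: M*[3][4] = 8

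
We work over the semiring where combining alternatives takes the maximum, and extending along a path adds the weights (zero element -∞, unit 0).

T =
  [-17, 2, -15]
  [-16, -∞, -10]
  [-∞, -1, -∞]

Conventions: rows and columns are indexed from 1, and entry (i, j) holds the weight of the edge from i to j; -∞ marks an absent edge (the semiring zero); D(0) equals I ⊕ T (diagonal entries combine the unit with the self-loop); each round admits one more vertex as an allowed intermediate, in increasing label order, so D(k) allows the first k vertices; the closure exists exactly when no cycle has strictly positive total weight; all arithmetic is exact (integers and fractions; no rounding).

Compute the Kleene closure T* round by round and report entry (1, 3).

D(0):
  [0, 2, -15]
  [-16, 0, -10]
  [-∞, -1, 0]
D(1):
  [0, 2, -15]
  [-16, 0, -10]
  [-∞, -1, 0]
D(2):
  [0, 2, -8]
  [-16, 0, -10]
  [-17, -1, 0]
D(3):
  [0, 2, -8]
  [-16, 0, -10]
  [-17, -1, 0]
Answer: T*[1][3] = -8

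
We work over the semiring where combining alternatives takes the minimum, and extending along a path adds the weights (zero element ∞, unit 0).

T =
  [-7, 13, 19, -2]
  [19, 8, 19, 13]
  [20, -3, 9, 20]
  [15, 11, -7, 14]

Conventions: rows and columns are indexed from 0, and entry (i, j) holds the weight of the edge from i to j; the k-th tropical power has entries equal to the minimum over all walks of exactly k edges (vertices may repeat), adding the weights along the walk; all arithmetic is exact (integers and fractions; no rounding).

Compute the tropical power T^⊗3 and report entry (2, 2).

T^⊗2:
  [-14, 6, -9, -9]
  [12, 16, 6, 17]
  [13, 5, 13, 10]
  [8, -10, 2, 13]
T^⊗3:
  [-21, -12, -16, -16]
  [5, 3, 10, 10]
  [6, 10, 3, 11]
  [1, -2, 6, 3]
Key observation: the optimum is the walk 2->1->3->2, with weight (-3) + 13 + (-7) = 3.
Optimal value attained by: walk 2->1->3->2.
Answer: (T^⊗3)[2][2] = 3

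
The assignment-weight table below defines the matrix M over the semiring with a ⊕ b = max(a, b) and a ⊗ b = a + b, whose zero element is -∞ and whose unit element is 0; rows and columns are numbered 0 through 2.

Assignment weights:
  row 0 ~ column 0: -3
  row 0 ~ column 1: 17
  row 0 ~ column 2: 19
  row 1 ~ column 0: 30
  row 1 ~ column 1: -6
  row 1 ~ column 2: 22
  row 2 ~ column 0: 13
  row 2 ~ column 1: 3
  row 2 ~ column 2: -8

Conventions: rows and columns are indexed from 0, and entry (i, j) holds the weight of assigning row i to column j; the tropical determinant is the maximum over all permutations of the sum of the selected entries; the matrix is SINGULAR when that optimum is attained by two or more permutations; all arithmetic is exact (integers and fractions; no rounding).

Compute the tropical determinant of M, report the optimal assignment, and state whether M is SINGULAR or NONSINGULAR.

σ = (0, 1, 2): (-3) + (-6) + (-8) = -17
σ = (0, 2, 1): (-3) + 22 + 3 = 22
σ = (1, 0, 2): 17 + 30 + (-8) = 39
σ = (1, 2, 0): 17 + 22 + 13 = 52
σ = (2, 0, 1): 19 + 30 + 3 = 52
σ = (2, 1, 0): 19 + (-6) + 13 = 26
Optimal value attained by: σ = (1, 2, 0).
Answer: det⊕(M) = 52; verdict: SINGULAR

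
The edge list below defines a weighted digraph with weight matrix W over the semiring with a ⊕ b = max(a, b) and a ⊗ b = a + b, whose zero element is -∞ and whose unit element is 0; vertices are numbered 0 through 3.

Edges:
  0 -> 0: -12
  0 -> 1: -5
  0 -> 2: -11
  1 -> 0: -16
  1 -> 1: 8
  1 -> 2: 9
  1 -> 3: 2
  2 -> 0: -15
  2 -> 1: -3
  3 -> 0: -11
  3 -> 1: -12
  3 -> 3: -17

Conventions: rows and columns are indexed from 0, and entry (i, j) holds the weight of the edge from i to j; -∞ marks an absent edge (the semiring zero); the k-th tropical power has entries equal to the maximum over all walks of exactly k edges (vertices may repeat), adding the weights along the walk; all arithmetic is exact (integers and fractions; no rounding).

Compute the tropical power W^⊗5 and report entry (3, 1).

W^⊗2:
  [-21, 3, 4, -3]
  [-6, 16, 17, 10]
  [-19, 5, 6, -1]
  [-23, -4, -3, -10]
W^⊗3:
  [-11, 11, 12, 5]
  [2, 24, 25, 18]
  [-9, 13, 14, 7]
  [-18, 4, 5, -2]
W^⊗4:
  [-3, 19, 20, 13]
  [10, 32, 33, 26]
  [-1, 21, 22, 15]
  [-10, 12, 13, 6]
W^⊗5:
  [5, 27, 28, 21]
  [18, 40, 41, 34]
  [7, 29, 30, 23]
  [-2, 20, 21, 14]
Key observation: the optimum is the walk 3->1->1->1->1->1, with weight (-12) + 8 + 8 + 8 + 8 = 20.
Optimal value attained by: walk 3->1->1->1->1->1.
Answer: (W^⊗5)[3][1] = 20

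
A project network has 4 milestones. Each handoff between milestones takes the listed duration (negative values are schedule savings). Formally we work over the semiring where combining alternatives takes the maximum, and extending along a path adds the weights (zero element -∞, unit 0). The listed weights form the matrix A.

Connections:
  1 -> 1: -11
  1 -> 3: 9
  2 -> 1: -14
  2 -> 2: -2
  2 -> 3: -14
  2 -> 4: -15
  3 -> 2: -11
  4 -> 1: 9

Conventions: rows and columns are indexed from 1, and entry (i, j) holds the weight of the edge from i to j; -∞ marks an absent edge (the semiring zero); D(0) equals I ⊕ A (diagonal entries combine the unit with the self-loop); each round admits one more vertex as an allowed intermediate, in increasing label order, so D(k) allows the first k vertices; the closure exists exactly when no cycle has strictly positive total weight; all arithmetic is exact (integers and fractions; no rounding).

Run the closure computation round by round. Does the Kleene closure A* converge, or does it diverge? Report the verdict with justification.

D(0):
  [0, -∞, 9, -∞]
  [-14, 0, -14, -15]
  [-∞, -11, 0, -∞]
  [9, -∞, -∞, 0]
D(1):
  [0, -∞, 9, -∞]
  [-14, 0, -5, -15]
  [-∞, -11, 0, -∞]
  [9, -∞, 18, 0]
D(2):
  [0, -∞, 9, -∞]
  [-14, 0, -5, -15]
  [-25, -11, 0, -26]
  [9, -∞, 18, 0]
D(3):
  [0, -2, 9, -17]
  [-14, 0, -5, -15]
  [-25, -11, 0, -26]
  [9, 7, 18, 0]
D(4):
  [0, -2, 9, -17]
  [-6, 0, 3, -15]
  [-17, -11, 0, -26]
  [9, 7, 18, 0]
Key observation: every diagonal entry stays at the unit through all rounds, so no improving cycle exists.
Answer: CONVERGES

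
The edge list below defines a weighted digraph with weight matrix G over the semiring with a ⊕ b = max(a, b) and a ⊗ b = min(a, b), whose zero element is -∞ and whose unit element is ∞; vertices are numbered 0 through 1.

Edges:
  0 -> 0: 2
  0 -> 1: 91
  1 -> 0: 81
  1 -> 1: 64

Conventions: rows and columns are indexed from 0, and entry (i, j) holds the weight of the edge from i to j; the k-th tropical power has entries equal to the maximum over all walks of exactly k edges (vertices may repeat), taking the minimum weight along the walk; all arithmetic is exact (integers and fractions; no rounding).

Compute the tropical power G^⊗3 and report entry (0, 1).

G^⊗2:
  [81, 64]
  [64, 81]
G^⊗3:
  [64, 81]
  [81, 64]
Key observation: the optimum is the walk 0->1->0->1, with weight 91 min 81 min 91 = 81.
Optimal value attained by: walk 0->1->0->1.
Answer: (G^⊗3)[0][1] = 81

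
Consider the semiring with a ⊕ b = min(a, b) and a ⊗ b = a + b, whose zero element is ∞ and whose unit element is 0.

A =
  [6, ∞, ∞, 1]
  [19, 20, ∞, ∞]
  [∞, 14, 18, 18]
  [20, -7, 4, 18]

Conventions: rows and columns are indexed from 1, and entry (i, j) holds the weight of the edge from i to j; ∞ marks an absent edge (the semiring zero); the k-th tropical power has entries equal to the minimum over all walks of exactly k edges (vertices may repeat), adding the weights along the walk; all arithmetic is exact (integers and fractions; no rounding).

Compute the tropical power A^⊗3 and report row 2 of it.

A^⊗2:
  [12, -6, 5, 7]
  [25, 40, ∞, 20]
  [33, 11, 22, 36]
  [12, 11, 22, 21]
A^⊗3:
  [13, 0, 11, 13]
  [31, 13, 24, 26]
  [30, 29, 40, 34]
  [18, 14, 25, 13]
Answer: row 2 of A^⊗3 = [31, 13, 24, 26]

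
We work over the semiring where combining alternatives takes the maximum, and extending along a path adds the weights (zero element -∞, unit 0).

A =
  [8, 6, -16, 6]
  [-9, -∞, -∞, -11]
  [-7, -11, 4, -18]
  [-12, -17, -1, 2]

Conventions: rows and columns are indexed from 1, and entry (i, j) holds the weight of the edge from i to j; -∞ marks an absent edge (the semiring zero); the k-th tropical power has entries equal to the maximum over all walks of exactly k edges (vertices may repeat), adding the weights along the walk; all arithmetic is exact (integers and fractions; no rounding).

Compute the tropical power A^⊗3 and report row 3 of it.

A^⊗2:
  [16, 14, 5, 14]
  [-1, -3, -12, -3]
  [1, -1, 8, -1]
  [-4, -6, 3, 4]
A^⊗3:
  [24, 22, 13, 22]
  [7, 5, -4, 5]
  [9, 7, 12, 7]
  [4, 2, 7, 6]
Answer: row 3 of A^⊗3 = [9, 7, 12, 7]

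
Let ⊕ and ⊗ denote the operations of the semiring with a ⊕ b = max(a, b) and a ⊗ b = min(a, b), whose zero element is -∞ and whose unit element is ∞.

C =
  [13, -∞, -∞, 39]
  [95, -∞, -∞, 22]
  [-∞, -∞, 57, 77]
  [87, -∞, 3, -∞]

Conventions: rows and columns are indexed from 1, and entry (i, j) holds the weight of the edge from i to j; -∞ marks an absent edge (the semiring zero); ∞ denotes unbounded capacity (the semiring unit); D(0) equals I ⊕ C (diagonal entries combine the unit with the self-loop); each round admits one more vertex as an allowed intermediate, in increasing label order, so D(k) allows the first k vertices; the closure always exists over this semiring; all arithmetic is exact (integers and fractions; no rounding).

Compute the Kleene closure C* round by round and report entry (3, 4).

D(0):
  [∞, -∞, -∞, 39]
  [95, ∞, -∞, 22]
  [-∞, -∞, ∞, 77]
  [87, -∞, 3, ∞]
D(1):
  [∞, -∞, -∞, 39]
  [95, ∞, -∞, 39]
  [-∞, -∞, ∞, 77]
  [87, -∞, 3, ∞]
D(2):
  [∞, -∞, -∞, 39]
  [95, ∞, -∞, 39]
  [-∞, -∞, ∞, 77]
  [87, -∞, 3, ∞]
D(3):
  [∞, -∞, -∞, 39]
  [95, ∞, -∞, 39]
  [-∞, -∞, ∞, 77]
  [87, -∞, 3, ∞]
D(4):
  [∞, -∞, 3, 39]
  [95, ∞, 3, 39]
  [77, -∞, ∞, 77]
  [87, -∞, 3, ∞]
Answer: C*[3][4] = 77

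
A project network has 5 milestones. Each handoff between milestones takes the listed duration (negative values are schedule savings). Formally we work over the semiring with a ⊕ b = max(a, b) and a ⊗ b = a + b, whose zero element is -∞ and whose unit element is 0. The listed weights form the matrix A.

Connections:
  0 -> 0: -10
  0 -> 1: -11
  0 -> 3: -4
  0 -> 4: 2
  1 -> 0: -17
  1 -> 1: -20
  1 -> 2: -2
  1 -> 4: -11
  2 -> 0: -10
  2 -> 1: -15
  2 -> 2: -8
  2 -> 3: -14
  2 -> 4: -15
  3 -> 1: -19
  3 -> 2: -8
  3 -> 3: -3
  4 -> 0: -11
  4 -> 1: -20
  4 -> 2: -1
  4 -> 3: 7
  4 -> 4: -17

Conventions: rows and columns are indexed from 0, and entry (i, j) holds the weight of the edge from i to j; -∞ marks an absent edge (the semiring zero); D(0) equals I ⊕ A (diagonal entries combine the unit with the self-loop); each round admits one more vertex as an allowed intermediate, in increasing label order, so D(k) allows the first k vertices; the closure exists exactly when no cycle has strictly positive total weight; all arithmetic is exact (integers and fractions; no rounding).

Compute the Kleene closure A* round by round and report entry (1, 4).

D(0):
  [0, -11, -∞, -4, 2]
  [-17, 0, -2, -∞, -11]
  [-10, -15, 0, -14, -15]
  [-∞, -19, -8, 0, -∞]
  [-11, -20, -1, 7, 0]
D(1):
  [0, -11, -∞, -4, 2]
  [-17, 0, -2, -21, -11]
  [-10, -15, 0, -14, -8]
  [-∞, -19, -8, 0, -∞]
  [-11, -20, -1, 7, 0]
D(2):
  [0, -11, -13, -4, 2]
  [-17, 0, -2, -21, -11]
  [-10, -15, 0, -14, -8]
  [-36, -19, -8, 0, -30]
  [-11, -20, -1, 7, 0]
D(3):
  [0, -11, -13, -4, 2]
  [-12, 0, -2, -16, -10]
  [-10, -15, 0, -14, -8]
  [-18, -19, -8, 0, -16]
  [-11, -16, -1, 7, 0]
D(4):
  [0, -11, -12, -4, 2]
  [-12, 0, -2, -16, -10]
  [-10, -15, 0, -14, -8]
  [-18, -19, -8, 0, -16]
  [-11, -12, -1, 7, 0]
D(5):
  [0, -10, 1, 9, 2]
  [-12, 0, -2, -3, -10]
  [-10, -15, 0, -1, -8]
  [-18, -19, -8, 0, -16]
  [-11, -12, -1, 7, 0]
Answer: A*[1][4] = -10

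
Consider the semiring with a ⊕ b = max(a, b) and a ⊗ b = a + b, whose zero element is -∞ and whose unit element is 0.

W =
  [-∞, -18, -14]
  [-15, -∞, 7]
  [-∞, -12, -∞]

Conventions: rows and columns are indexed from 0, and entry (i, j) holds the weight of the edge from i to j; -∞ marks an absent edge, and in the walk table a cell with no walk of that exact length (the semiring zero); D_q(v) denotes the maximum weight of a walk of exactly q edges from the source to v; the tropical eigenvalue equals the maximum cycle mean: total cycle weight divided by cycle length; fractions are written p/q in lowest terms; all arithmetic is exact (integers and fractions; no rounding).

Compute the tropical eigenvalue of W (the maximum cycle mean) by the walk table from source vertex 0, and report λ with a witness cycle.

q=0: [0, -∞, -∞]
q=1: [-∞, -18, -14]
q=2: [-33, -26, -11]
q=3: [-41, -23, -19]
Optimal cycle mean attained by: cycle 1->2->1, total 7 + (-12), length 2.
Answer: λ = -5/2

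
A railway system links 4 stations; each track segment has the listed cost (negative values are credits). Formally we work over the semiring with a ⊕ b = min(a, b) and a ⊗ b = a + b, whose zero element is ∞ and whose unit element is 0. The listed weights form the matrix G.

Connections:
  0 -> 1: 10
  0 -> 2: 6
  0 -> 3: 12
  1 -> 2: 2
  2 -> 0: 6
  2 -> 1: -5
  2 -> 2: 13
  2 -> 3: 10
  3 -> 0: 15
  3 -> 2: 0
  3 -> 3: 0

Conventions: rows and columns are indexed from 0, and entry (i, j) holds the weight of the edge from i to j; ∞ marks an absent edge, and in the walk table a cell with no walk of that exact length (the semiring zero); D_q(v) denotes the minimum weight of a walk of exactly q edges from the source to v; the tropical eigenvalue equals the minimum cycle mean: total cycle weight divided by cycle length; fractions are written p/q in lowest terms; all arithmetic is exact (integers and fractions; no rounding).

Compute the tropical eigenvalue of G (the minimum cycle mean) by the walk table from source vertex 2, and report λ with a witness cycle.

q=0: [∞, ∞, 0, ∞]
q=1: [6, -5, 13, 10]
q=2: [19, 8, -3, 10]
q=3: [3, -8, 10, 7]
q=4: [16, 5, -6, 7]
Optimal cycle mean attained by: cycle 1->2->1, total 2 + (-5), length 2.
Answer: λ = -3/2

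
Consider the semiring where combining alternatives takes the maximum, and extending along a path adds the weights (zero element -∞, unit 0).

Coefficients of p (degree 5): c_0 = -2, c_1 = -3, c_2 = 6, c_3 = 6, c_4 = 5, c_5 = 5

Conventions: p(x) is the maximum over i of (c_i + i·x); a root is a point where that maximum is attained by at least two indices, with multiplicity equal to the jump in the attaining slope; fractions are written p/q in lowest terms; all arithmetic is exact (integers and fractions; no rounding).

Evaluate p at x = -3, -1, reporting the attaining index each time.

p(-3) = max(-2+0·(-3)=-2, -3+1·(-3)=-6, 6+2·(-3)=0, 6+3·(-3)=-3, 5+4·(-3)=-7, 5+5·(-3)=-10) = 0 (attained by i=2)
p(-1) = max(-2+0·(-1)=-2, -3+1·(-1)=-4, 6+2·(-1)=4, 6+3·(-1)=3, 5+4·(-1)=1, 5+5·(-1)=0) = 4 (attained by i=2)
Answer: p(-3) = 0; p(-1) = 4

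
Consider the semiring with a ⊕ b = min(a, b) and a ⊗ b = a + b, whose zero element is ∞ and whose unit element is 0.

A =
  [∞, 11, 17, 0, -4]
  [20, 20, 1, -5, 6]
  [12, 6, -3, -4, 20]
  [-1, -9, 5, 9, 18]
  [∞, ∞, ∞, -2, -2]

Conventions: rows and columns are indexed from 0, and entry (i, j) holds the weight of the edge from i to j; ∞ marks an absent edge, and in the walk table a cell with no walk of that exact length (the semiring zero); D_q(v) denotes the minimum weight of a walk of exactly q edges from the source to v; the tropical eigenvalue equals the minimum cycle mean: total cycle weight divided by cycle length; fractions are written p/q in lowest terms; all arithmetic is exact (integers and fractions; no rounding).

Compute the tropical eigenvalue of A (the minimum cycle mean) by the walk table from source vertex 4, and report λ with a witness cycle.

q=0: [∞, ∞, ∞, ∞, 0]
q=1: [∞, ∞, ∞, -2, -2]
q=2: [-3, -11, 3, -4, -4]
q=3: [-5, -13, -10, -16, -7]
q=4: [-17, -25, -13, -18, -9]
q=5: [-19, -27, -24, -30, -21]
Optimal cycle mean attained by: cycle 1->3->1, total (-5) + (-9), length 2.
Answer: λ = -7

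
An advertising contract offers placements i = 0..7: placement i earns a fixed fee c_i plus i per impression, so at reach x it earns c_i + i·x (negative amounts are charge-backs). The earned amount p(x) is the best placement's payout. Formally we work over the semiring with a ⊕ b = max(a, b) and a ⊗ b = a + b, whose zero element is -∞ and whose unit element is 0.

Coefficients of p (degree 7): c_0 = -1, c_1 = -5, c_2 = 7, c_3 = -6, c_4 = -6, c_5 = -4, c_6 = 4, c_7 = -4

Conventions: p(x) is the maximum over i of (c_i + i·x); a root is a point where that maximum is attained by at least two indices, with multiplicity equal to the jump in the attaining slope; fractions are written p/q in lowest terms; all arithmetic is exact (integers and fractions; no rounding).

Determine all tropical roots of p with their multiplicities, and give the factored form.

hull edge (i=0, c=-1) to (i=2, c=7): slope 4, span 2
hull edge (i=2, c=7) to (i=6, c=4): slope -3/4, span 4
hull edge (i=6, c=4) to (i=7, c=-4): slope -8, span 1
Factored form: p(x) = -4 ⊗ (x ⊕ (-4)) ⊗ (x ⊕ (-4)) ⊗ (x ⊕ 3/4) ⊗ (x ⊕ 3/4) ⊗ (x ⊕ 3/4) ⊗ (x ⊕ 3/4) ⊗ (x ⊕ 8)
Answer: roots = -4 (mult 2), 3/4 (mult 4), 8 (mult 1)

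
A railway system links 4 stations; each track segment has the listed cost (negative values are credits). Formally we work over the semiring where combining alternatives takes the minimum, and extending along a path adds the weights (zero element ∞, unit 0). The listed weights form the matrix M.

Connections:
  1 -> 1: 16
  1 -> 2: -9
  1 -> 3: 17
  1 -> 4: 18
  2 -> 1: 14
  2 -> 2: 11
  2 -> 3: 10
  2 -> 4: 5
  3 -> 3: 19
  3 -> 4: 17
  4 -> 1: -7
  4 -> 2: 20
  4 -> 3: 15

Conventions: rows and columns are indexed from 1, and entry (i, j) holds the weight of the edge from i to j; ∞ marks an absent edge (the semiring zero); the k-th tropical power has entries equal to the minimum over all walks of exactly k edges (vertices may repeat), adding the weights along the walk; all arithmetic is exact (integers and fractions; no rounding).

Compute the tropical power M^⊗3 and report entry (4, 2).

M^⊗2:
  [5, 2, 1, -4]
  [-2, 5, 20, 16]
  [10, 37, 32, 36]
  [9, -16, 10, 11]
M^⊗3:
  [-11, -4, 11, 7]
  [9, -11, 15, 10]
  [26, 1, 27, 28]
  [-2, -5, -6, -11]
Key observation: the optimum is the walk 4->1->2->2, with weight (-7) + (-9) + 11 = -5.
Optimal value attained by: walk 4->1->2->2.
Answer: (M^⊗3)[4][2] = -5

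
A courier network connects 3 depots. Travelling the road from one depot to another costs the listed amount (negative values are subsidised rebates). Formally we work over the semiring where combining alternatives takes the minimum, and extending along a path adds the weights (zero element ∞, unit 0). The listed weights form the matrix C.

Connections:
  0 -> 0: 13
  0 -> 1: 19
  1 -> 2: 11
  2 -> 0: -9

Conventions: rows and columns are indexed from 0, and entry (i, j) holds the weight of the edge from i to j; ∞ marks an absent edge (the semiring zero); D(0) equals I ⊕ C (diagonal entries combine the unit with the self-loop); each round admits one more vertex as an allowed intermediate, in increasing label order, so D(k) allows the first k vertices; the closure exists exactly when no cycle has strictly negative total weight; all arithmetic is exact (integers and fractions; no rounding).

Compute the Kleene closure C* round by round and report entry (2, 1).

D(0):
  [0, 19, ∞]
  [∞, 0, 11]
  [-9, ∞, 0]
D(1):
  [0, 19, ∞]
  [∞, 0, 11]
  [-9, 10, 0]
D(2):
  [0, 19, 30]
  [∞, 0, 11]
  [-9, 10, 0]
D(3):
  [0, 19, 30]
  [2, 0, 11]
  [-9, 10, 0]
Answer: C*[2][1] = 10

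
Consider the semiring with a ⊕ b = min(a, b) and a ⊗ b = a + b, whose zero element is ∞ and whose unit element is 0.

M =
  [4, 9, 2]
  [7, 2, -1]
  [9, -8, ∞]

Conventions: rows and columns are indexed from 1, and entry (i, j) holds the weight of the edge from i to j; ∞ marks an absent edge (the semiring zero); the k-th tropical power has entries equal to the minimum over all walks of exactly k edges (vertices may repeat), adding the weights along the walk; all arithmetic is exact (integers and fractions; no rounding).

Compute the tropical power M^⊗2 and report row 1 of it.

M^⊗2:
  [8, -6, 6]
  [8, -9, 1]
  [-1, -6, -9]
Answer: row 1 of M^⊗2 = [8, -6, 6]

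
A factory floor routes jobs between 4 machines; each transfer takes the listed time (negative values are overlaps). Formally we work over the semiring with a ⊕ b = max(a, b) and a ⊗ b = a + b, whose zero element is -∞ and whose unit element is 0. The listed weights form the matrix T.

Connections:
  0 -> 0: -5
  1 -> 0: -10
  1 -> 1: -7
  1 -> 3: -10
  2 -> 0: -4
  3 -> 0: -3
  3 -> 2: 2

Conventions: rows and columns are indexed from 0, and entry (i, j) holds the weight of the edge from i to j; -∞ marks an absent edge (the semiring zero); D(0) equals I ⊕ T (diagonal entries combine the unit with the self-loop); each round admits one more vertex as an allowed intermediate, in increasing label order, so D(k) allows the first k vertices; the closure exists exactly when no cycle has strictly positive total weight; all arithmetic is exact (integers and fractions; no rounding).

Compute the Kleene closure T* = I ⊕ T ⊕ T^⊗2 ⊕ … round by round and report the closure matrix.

D(0):
  [0, -∞, -∞, -∞]
  [-10, 0, -∞, -10]
  [-4, -∞, 0, -∞]
  [-3, -∞, 2, 0]
D(1):
  [0, -∞, -∞, -∞]
  [-10, 0, -∞, -10]
  [-4, -∞, 0, -∞]
  [-3, -∞, 2, 0]
D(2):
  [0, -∞, -∞, -∞]
  [-10, 0, -∞, -10]
  [-4, -∞, 0, -∞]
  [-3, -∞, 2, 0]
D(3):
  [0, -∞, -∞, -∞]
  [-10, 0, -∞, -10]
  [-4, -∞, 0, -∞]
  [-2, -∞, 2, 0]
D(4):
  [0, -∞, -∞, -∞]
  [-10, 0, -8, -10]
  [-4, -∞, 0, -∞]
  [-2, -∞, 2, 0]
Answer: T* = [[0, -∞, -∞, -∞], [-10, 0, -8, -10], [-4, -∞, 0, -∞], [-2, -∞, 2, 0]]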